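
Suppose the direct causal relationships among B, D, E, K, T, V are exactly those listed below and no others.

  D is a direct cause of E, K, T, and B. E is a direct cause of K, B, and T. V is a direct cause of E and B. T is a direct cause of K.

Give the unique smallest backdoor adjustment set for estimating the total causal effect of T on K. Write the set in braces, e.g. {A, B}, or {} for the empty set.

Variables eligible for adjustment (non-descendants of T, excluding T and K): {B, D, E, V}.
Backdoor paths from T to K:
  P1: T <- D -> E -> K
  P2: T <- D -> K
  P3: T <- D -> B <- V -> E -> K
  P4: T <- D -> B <- E -> K
  P5: T <- E <- V -> B <- D -> K
  P6: T <- E <- D -> K
  P7: T <- E -> K
  P8: T <- E -> B <- D -> K
The empty set is not sufficient: P1 (T <- D -> E -> K) has no collider blocking it and no conditioned non-collider, so it is open.
Try {D, E}:
  P1: blocked at fork node D ∈ conditioning set.
  P2: blocked at fork node D ∈ conditioning set.
  P3: blocked at fork node D ∈ conditioning set.
  P4: blocked at fork node D ∈ conditioning set.
  P5: blocked at chain node E ∈ conditioning set.
  P6: blocked at chain node E ∈ conditioning set.
  P7: blocked at fork node E ∈ conditioning set.
  P8: blocked at fork node E ∈ conditioning set.
{D, E} contains no descendant of T and blocks every backdoor path.
Every element of {D, E} is needed (dropping D leaves P2 open; dropping E leaves P7 open), so no proper subset is valid.
Among all size-2 subsets of the eligible variables, only {D, E} blocks every backdoor path, so it is the unique smallest valid adjustment set.

{D, E}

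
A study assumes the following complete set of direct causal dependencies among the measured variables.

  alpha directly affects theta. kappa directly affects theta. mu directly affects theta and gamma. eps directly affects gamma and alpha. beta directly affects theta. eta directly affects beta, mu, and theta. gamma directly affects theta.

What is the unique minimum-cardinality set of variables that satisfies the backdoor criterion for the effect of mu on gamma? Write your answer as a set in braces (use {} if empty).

Variables eligible for adjustment (non-descendants of mu, excluding mu and gamma): {alpha, beta, eps, eta, kappa}.
Backdoor paths from mu to gamma:
  P1: mu <- eta -> beta -> theta <- gamma
  P2: mu <- eta -> beta -> theta <- alpha <- eps -> gamma
  P3: mu <- eta -> theta <- gamma
  P4: mu <- eta -> theta <- alpha <- eps -> gamma
Each backdoor path contains an unconditioned collider, so every path is already blocked with the empty conditioning set:
  P1: blocked at collider theta (neither it nor any descendant is in the conditioning set).
  P2: blocked at collider theta (neither it nor any descendant is in the conditioning set).
  P3: blocked at collider theta (neither it nor any descendant is in the conditioning set).
  P4: blocked at collider theta (neither it nor any descendant is in the conditioning set).
The empty set is therefore the unique smallest valid set.

{}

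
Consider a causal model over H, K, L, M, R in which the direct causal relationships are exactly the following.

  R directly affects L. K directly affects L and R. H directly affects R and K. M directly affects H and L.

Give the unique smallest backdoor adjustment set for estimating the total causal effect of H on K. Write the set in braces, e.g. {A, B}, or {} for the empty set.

Variables eligible for adjustment (non-descendants of H, excluding H and K): {M}.
Backdoor paths from H to K:
  P1: H <- M -> L <- K
  P2: H <- M -> L <- R <- K
Each backdoor path contains an unconditioned collider, so every path is already blocked with the empty conditioning set:
  P1: blocked at collider L (neither it nor any descendant is in the conditioning set).
  P2: blocked at collider L (neither it nor any descendant is in the conditioning set).
The empty set is therefore the unique smallest valid set.

{}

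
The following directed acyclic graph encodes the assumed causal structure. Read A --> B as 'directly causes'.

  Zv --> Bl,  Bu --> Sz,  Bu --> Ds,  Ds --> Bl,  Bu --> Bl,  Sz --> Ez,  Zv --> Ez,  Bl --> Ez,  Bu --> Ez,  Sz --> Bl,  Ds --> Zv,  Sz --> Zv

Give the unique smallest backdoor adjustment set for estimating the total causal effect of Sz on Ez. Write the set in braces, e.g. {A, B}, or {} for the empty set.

Variables eligible for adjustment (non-descendants of Sz, excluding Sz and Ez): {Bu, Ds}.
Backdoor paths from Sz to Ez:
  P1: Sz <- Bu -> Ds -> Zv -> Bl -> Ez
  P2: Sz <- Bu -> Ds -> Zv -> Ez
  P3: Sz <- Bu -> Ds -> Bl <- Zv -> Ez
  P4: Sz <- Bu -> Ds -> Bl -> Ez
  P5: Sz <- Bu -> Bl <- Ds -> Zv -> Ez
  P6: Sz <- Bu -> Bl <- Zv -> Ez
  P7: Sz <- Bu -> Bl -> Ez
  P8: Sz <- Bu -> Ez
The empty set is not sufficient: P1 (Sz <- Bu -> Ds -> Zv -> Bl -> Ez) has no collider blocking it and no conditioned non-collider, so it is open.
Try {Bu}:
  P1: blocked at fork node Bu ∈ conditioning set.
  P2: blocked at fork node Bu ∈ conditioning set.
  P3: blocked at fork node Bu ∈ conditioning set.
  P4: blocked at fork node Bu ∈ conditioning set.
  P5: blocked at fork node Bu ∈ conditioning set.
  P6: blocked at fork node Bu ∈ conditioning set.
  P7: blocked at fork node Bu ∈ conditioning set.
  P8: blocked at fork node Bu ∈ conditioning set.
{Bu} contains no descendant of Sz and blocks every backdoor path.
No other singleton works — e.g. {Ds} leaves P7 open — so {Bu} is the unique smallest valid adjustment set.

{Bu}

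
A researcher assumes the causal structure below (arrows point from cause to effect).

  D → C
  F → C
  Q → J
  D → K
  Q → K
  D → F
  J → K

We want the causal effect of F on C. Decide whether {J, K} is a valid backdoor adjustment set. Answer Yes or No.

Backdoor paths from F to C (paths whose first edge points into F):
  P1: F <- D -> C
Condition 1 (no descendant of F in the set): holds — descendants of F are {C}; none are in {J, K}.
Condition 2 (every backdoor path blocked by {J, K}):
  P1: open — no interior node is in the conditioning set.
{J, K} does not satisfy the backdoor criterion.

No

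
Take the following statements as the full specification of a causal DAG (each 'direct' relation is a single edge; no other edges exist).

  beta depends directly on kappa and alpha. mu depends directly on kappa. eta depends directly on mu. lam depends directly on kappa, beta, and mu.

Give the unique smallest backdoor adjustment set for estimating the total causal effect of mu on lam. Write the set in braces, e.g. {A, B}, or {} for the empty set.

Variables eligible for adjustment (non-descendants of mu, excluding mu and lam): {alpha, beta, kappa}.
Backdoor paths from mu to lam:
  P1: mu <- kappa -> beta -> lam
  P2: mu <- kappa -> lam
The empty set is not sufficient: P1 (mu <- kappa -> beta -> lam) has no collider blocking it and no conditioned non-collider, so it is open.
Try {kappa}:
  P1: blocked at fork node kappa ∈ conditioning set.
  P2: blocked at fork node kappa ∈ conditioning set.
{kappa} contains no descendant of mu and blocks every backdoor path.
No other singleton works — e.g. {alpha} leaves P1 open — so {kappa} is the unique smallest valid adjustment set.

{kappa}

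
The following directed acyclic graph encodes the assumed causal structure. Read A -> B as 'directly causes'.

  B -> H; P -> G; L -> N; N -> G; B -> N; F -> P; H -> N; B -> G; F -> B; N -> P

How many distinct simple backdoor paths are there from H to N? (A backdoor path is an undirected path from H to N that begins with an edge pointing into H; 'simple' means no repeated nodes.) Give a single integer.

5

A backdoor path from H to N is any simple undirected path whose first edge points into H (i.e. leaves H via a parent).
Parents of H: {B}.
Enumerating:
  P1: H <- B <- F -> P <- N
  P2: H <- B <- F -> P -> G <- N
  P3: H <- B -> N
  P4: H <- B -> G <- N
  P5: H <- B -> G <- P <- N
That exhausts the simple backdoor paths. Count: 5.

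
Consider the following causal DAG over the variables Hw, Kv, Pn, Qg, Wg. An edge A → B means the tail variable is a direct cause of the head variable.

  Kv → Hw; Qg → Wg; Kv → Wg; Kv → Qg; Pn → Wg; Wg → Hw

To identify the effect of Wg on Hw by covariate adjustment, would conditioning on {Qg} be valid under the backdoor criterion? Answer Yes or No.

Backdoor paths from Wg to Hw (paths whose first edge points into Wg):
  P1: Wg <- Kv -> Hw
  P2: Wg <- Qg <- Kv -> Hw
Condition 1 (no descendant of Wg in the set): holds — descendants of Wg are {Hw}; none are in {Qg}.
Condition 2 (every backdoor path blocked by {Qg}):
  P1: open — no interior node is in the conditioning set.
  P2: blocked at chain node Qg ∈ conditioning set.
{Qg} does not satisfy the backdoor criterion.

No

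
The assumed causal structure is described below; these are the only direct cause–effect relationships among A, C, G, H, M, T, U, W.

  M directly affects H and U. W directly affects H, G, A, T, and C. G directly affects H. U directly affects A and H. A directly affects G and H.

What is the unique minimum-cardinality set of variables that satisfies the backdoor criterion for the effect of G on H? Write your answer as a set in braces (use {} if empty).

Variables eligible for adjustment (non-descendants of G, excluding G and H): {A, C, M, T, U, W}.
Backdoor paths from G to H:
  P1: G <- W -> A <- U <- M -> H
  P2: G <- W -> A <- U -> H
  P3: G <- W -> A -> H
  P4: G <- W -> H
  P5: G <- A <- W -> H
  P6: G <- A <- U <- M -> H
  P7: G <- A <- U -> H
  P8: G <- A -> H
The empty set is not sufficient: P3 (G <- W -> A -> H) has no collider blocking it and no conditioned non-collider, so it is open.
Try {A, W}:
  P1: blocked at fork node W ∈ conditioning set.
  P2: blocked at fork node W ∈ conditioning set.
  P3: blocked at fork node W ∈ conditioning set.
  P4: blocked at fork node W ∈ conditioning set.
  P5: blocked at chain node A ∈ conditioning set.
  P6: blocked at chain node A ∈ conditioning set.
  P7: blocked at chain node A ∈ conditioning set.
  P8: blocked at fork node A ∈ conditioning set.
{A, W} contains no descendant of G and blocks every backdoor path.
Every element of {A, W} is needed (dropping A leaves P6 open; dropping W leaves P1 open), so no proper subset is valid.
Among all size-2 subsets of the eligible variables, only {A, W} blocks every backdoor path, so it is the unique smallest valid adjustment set.

{A, W}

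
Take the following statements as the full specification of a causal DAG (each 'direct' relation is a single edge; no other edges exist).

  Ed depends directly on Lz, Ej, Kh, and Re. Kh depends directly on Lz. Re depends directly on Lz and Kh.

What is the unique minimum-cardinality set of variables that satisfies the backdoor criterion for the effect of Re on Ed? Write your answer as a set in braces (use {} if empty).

Variables eligible for adjustment (non-descendants of Re, excluding Re and Ed): {Ej, Kh, Lz}.
Backdoor paths from Re to Ed:
  P1: Re <- Lz -> Kh -> Ed
  P2: Re <- Lz -> Ed
  P3: Re <- Kh <- Lz -> Ed
  P4: Re <- Kh -> Ed
The empty set is not sufficient: P1 (Re <- Lz -> Kh -> Ed) has no collider blocking it and no conditioned non-collider, so it is open.
Try {Kh, Lz}:
  P1: blocked at fork node Lz ∈ conditioning set.
  P2: blocked at fork node Lz ∈ conditioning set.
  P3: blocked at chain node Kh ∈ conditioning set.
  P4: blocked at fork node Kh ∈ conditioning set.
{Kh, Lz} contains no descendant of Re and blocks every backdoor path.
Every element of {Kh, Lz} is needed (dropping Kh leaves P4 open; dropping Lz leaves P2 open), so no proper subset is valid.
Among all size-2 subsets of the eligible variables, only {Kh, Lz} blocks every backdoor path, so it is the unique smallest valid adjustment set.

{Kh, Lz}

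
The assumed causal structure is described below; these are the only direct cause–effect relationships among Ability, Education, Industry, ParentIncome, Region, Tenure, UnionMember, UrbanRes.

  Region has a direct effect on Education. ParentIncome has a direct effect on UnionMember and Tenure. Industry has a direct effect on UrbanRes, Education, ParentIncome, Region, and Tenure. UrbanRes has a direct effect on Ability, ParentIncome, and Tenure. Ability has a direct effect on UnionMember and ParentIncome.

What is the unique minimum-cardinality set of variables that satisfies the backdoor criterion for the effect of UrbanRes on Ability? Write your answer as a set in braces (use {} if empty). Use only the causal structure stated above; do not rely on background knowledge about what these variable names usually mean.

{}

Variables eligible for adjustment (non-descendants of UrbanRes, excluding UrbanRes and Ability): {Education, Industry, Region}.
Backdoor paths from UrbanRes to Ability:
  P1: UrbanRes <- Industry -> ParentIncome <- Ability
  P2: UrbanRes <- Industry -> ParentIncome -> UnionMember <- Ability
  P3: UrbanRes <- Industry -> Tenure <- ParentIncome <- Ability
  P4: UrbanRes <- Industry -> Tenure <- ParentIncome -> UnionMember <- Ability
Each backdoor path contains an unconditioned collider, so every path is already blocked with the empty conditioning set:
  P1: blocked at collider ParentIncome (neither it nor any descendant is in the conditioning set).
  P2: blocked at collider UnionMember (neither it nor any descendant is in the conditioning set).
  P3: blocked at collider Tenure (neither it nor any descendant is in the conditioning set).
  P4: blocked at collider Tenure (neither it nor any descendant is in the conditioning set).
The empty set is therefore the unique smallest valid set.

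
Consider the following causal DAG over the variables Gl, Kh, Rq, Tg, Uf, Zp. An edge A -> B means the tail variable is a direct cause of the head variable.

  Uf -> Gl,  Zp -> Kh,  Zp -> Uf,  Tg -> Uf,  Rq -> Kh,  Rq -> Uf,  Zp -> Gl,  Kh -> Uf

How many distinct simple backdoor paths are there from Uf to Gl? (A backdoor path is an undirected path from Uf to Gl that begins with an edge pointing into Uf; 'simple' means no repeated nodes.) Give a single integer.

A backdoor path from Uf to Gl is any simple undirected path whose first edge points into Uf (i.e. leaves Uf via a parent).
Parents of Uf: {Kh, Rq, Tg, Zp}.
Enumerating:
  P1: Uf <- Zp -> Gl
  P2: Uf <- Rq -> Kh <- Zp -> Gl
  P3: Uf <- Kh <- Zp -> Gl
That exhausts the simple backdoor paths. Count: 3.

3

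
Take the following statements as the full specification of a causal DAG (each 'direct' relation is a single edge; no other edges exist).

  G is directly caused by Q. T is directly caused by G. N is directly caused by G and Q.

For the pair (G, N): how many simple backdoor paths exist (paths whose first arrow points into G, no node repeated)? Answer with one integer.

1

A backdoor path from G to N is any simple undirected path whose first edge points into G (i.e. leaves G via a parent).
Parents of G: {Q}.
Enumerating:
  P1: G <- Q -> N
That exhausts the simple backdoor paths. Count: 1.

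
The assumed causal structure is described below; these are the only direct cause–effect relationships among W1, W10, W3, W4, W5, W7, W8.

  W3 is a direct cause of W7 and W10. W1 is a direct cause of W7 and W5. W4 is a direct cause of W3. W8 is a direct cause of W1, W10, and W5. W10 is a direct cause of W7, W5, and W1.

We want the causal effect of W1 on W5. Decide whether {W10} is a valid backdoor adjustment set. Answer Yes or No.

Backdoor paths from W1 to W5 (paths whose first edge points into W1):
  P1: W1 <- W8 -> W10 -> W5
  P2: W1 <- W8 -> W5
  P3: W1 <- W10 <- W8 -> W5
  P4: W1 <- W10 -> W5
Condition 1 (no descendant of W1 in the set): holds — descendants of W1 are {W5, W7}; none are in {W10}.
Condition 2 (every backdoor path blocked by {W10}):
  P1: blocked at chain node W10 ∈ conditioning set.
  P2: open — no interior node is in the conditioning set.
  P3: blocked at chain node W10 ∈ conditioning set.
  P4: blocked at fork node W10 ∈ conditioning set.
{W10} does not satisfy the backdoor criterion.

No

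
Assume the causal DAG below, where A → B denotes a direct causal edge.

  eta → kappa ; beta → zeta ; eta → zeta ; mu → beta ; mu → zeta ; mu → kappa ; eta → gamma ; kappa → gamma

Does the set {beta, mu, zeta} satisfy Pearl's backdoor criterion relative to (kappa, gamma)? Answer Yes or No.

Backdoor paths from kappa to gamma (paths whose first edge points into kappa):
  P1: kappa <- mu -> beta -> zeta <- eta -> gamma
  P2: kappa <- mu -> zeta <- eta -> gamma
  P3: kappa <- eta -> gamma
Condition 1 (no descendant of kappa in the set): holds — descendants of kappa are {gamma}; none are in {beta, mu, zeta}.
Condition 2 (every backdoor path blocked by {beta, mu, zeta}):
  P1: blocked at fork node mu ∈ conditioning set.
  P2: blocked at fork node mu ∈ conditioning set.
  P3: open — no interior node is in the conditioning set.
{beta, mu, zeta} does not satisfy the backdoor criterion.

No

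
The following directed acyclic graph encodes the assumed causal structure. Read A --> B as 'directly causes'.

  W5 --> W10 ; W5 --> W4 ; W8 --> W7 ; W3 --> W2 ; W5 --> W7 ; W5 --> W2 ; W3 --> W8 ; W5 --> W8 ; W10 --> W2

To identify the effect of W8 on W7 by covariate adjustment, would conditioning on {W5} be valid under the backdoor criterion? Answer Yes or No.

Backdoor paths from W8 to W7 (paths whose first edge points into W8):
  P1: W8 <- W5 -> W7
  P2: W8 <- W3 -> W2 <- W5 -> W7
  P3: W8 <- W3 -> W2 <- W10 <- W5 -> W7
Condition 1 (no descendant of W8 in the set): holds — descendants of W8 are {W7}; none are in {W5}.
Condition 2 (every backdoor path blocked by {W5}):
  P1: blocked at fork node W5 ∈ conditioning set.
  P2: blocked at collider W2 (neither it nor any descendant is in the conditioning set).
  P3: blocked at collider W2 (neither it nor any descendant is in the conditioning set).
{W5} satisfies the backdoor criterion.

Yes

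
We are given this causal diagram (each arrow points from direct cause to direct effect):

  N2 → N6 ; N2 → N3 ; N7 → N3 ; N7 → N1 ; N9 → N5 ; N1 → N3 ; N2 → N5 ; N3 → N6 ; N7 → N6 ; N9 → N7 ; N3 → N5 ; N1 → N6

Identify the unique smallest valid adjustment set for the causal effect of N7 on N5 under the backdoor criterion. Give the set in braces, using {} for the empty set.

Variables eligible for adjustment (non-descendants of N7, excluding N7 and N5): {N2, N9}.
Backdoor paths from N7 to N5:
  P1: N7 <- N9 -> N5
The empty set is not sufficient: P1 (N7 <- N9 -> N5) has no collider blocking it and no conditioned non-collider, so it is open.
Try {N9}:
  P1: blocked at fork node N9 ∈ conditioning set.
{N9} contains no descendant of N7 and blocks every backdoor path.
No other singleton works — e.g. {N2} leaves P1 open — so {N9} is the unique smallest valid adjustment set.

{N9}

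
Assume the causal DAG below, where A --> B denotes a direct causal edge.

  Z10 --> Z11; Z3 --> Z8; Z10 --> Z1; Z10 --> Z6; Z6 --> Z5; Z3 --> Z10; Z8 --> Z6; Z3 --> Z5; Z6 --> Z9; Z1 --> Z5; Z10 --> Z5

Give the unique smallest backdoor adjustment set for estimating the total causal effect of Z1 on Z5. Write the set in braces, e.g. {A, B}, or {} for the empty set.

Variables eligible for adjustment (non-descendants of Z1, excluding Z1 and Z5): {Z10, Z11, Z3, Z6, Z8, Z9}.
Backdoor paths from Z1 to Z5:
  P1: Z1 <- Z10 <- Z3 -> Z8 -> Z6 -> Z5
  P2: Z1 <- Z10 <- Z3 -> Z5
  P3: Z1 <- Z10 -> Z6 <- Z8 <- Z3 -> Z5
  P4: Z1 <- Z10 -> Z6 -> Z5
  P5: Z1 <- Z10 -> Z5
The empty set is not sufficient: P1 (Z1 <- Z10 <- Z3 -> Z8 -> Z6 -> Z5) has no collider blocking it and no conditioned non-collider, so it is open.
Try {Z10}:
  P1: blocked at chain node Z10 ∈ conditioning set.
  P2: blocked at chain node Z10 ∈ conditioning set.
  P3: blocked at fork node Z10 ∈ conditioning set.
  P4: blocked at fork node Z10 ∈ conditioning set.
  P5: blocked at fork node Z10 ∈ conditioning set.
{Z10} contains no descendant of Z1 and blocks every backdoor path.
No other singleton works — e.g. {Z3} leaves P4 open — so {Z10} is the unique smallest valid adjustment set.

{Z10}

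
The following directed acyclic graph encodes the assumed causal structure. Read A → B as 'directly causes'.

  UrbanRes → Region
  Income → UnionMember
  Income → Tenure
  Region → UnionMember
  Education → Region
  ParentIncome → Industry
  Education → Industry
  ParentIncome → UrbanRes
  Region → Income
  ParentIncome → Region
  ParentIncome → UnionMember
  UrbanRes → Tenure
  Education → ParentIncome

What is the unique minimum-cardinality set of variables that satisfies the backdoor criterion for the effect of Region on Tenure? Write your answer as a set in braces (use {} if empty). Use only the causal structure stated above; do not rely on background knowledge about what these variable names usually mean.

Variables eligible for adjustment (non-descendants of Region, excluding Region and Tenure): {Education, Industry, ParentIncome, UrbanRes}.
Backdoor paths from Region to Tenure:
  P1: Region <- Education -> ParentIncome -> UrbanRes -> Tenure
  P2: Region <- Education -> ParentIncome -> UnionMember <- Income -> Tenure
  P3: Region <- Education -> Industry <- ParentIncome -> UrbanRes -> Tenure
  P4: Region <- Education -> Industry <- ParentIncome -> UnionMember <- Income -> Tenure
  P5: Region <- ParentIncome -> UrbanRes -> Tenure
  P6: Region <- ParentIncome -> UnionMember <- Income -> Tenure
  P7: Region <- UrbanRes <- ParentIncome -> UnionMember <- Income -> Tenure
  P8: Region <- UrbanRes -> Tenure
The empty set is not sufficient: P1 (Region <- Education -> ParentIncome -> UrbanRes -> Tenure) has no collider blocking it and no conditioned non-collider, so it is open.
Try {UrbanRes}:
  P1: blocked at chain node UrbanRes ∈ conditioning set.
  P2: blocked at collider UnionMember (neither it nor any descendant is in the conditioning set).
  P3: blocked at collider Industry (neither it nor any descendant is in the conditioning set).
  P4: blocked at collider Industry (neither it nor any descendant is in the conditioning set).
  P5: blocked at chain node UrbanRes ∈ conditioning set.
  P6: blocked at collider UnionMember (neither it nor any descendant is in the conditioning set).
  P7: blocked at chain node UrbanRes ∈ conditioning set.
  P8: blocked at fork node UrbanRes ∈ conditioning set.
{UrbanRes} contains no descendant of Region and blocks every backdoor path.
No other singleton works — e.g. {Education} leaves P5 open — so {UrbanRes} is the unique smallest valid adjustment set.

{UrbanRes}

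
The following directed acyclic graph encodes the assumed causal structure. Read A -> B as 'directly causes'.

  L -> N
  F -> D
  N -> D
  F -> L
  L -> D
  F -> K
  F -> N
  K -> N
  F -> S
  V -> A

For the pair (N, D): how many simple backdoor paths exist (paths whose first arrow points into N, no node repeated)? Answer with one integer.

A backdoor path from N to D is any simple undirected path whose first edge points into N (i.e. leaves N via a parent).
Parents of N: {F, K, L}.
Enumerating:
  P1: N <- F -> L -> D
  P2: N <- F -> D
  P3: N <- K <- F -> L -> D
  P4: N <- K <- F -> D
  P5: N <- L <- F -> D
  P6: N <- L -> D
That exhausts the simple backdoor paths. Count: 6.

6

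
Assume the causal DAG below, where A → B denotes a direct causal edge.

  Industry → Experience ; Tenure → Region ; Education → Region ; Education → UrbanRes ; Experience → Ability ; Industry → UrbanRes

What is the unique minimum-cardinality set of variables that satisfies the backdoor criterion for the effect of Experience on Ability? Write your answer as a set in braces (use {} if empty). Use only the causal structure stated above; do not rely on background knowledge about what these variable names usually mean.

Variables eligible for adjustment (non-descendants of Experience, excluding Experience and Ability): {Education, Industry, Region, Tenure, UrbanRes}.
Backdoor paths from Experience to Ability:
  (none)
With no backdoor paths the empty set already satisfies the criterion, and it is trivially minimal.

{}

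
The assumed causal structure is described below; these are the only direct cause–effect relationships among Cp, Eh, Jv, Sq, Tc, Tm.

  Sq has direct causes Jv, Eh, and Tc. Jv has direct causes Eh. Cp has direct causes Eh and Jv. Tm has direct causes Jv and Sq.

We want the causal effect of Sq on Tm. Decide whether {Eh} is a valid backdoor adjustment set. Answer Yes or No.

No

Backdoor paths from Sq to Tm (paths whose first edge points into Sq):
  P1: Sq <- Eh -> Jv -> Tm
  P2: Sq <- Eh -> Cp <- Jv -> Tm
  P3: Sq <- Jv -> Tm
Condition 1 (no descendant of Sq in the set): holds — descendants of Sq are {Tm}; none are in {Eh}.
Condition 2 (every backdoor path blocked by {Eh}):
  P1: blocked at fork node Eh ∈ conditioning set.
  P2: blocked at fork node Eh ∈ conditioning set.
  P3: open — no interior node is in the conditioning set.
{Eh} does not satisfy the backdoor criterion.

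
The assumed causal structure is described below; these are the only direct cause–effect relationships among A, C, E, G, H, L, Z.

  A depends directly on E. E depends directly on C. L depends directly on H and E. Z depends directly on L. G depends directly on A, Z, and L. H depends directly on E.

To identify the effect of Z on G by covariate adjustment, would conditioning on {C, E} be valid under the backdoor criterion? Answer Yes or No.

No

Backdoor paths from Z to G (paths whose first edge points into Z):
  P1: Z <- L <- E -> A -> G
  P2: Z <- L <- H <- E -> A -> G
  P3: Z <- L -> G
Condition 1 (no descendant of Z in the set): holds — descendants of Z are {G}; none are in {C, E}.
Condition 2 (every backdoor path blocked by {C, E}):
  P1: blocked at fork node E ∈ conditioning set.
  P2: blocked at fork node E ∈ conditioning set.
  P3: open — no interior node is in the conditioning set.
{C, E} does not satisfy the backdoor criterion.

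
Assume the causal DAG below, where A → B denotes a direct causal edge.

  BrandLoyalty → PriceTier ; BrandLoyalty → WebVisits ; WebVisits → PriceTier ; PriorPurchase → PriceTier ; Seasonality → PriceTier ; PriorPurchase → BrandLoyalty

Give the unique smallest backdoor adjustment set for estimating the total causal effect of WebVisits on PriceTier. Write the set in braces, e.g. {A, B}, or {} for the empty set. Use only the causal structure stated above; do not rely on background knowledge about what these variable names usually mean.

{BrandLoyalty}

Variables eligible for adjustment (non-descendants of WebVisits, excluding WebVisits and PriceTier): {BrandLoyalty, PriorPurchase, Seasonality}.
Backdoor paths from WebVisits to PriceTier:
  P1: WebVisits <- BrandLoyalty <- PriorPurchase -> PriceTier
  P2: WebVisits <- BrandLoyalty -> PriceTier
The empty set is not sufficient: P1 (WebVisits <- BrandLoyalty <- PriorPurchase -> PriceTier) has no collider blocking it and no conditioned non-collider, so it is open.
Try {BrandLoyalty}:
  P1: blocked at chain node BrandLoyalty ∈ conditioning set.
  P2: blocked at fork node BrandLoyalty ∈ conditioning set.
{BrandLoyalty} contains no descendant of WebVisits and blocks every backdoor path.
No other singleton works — e.g. {PriorPurchase} leaves P2 open — so {BrandLoyalty} is the unique smallest valid adjustment set.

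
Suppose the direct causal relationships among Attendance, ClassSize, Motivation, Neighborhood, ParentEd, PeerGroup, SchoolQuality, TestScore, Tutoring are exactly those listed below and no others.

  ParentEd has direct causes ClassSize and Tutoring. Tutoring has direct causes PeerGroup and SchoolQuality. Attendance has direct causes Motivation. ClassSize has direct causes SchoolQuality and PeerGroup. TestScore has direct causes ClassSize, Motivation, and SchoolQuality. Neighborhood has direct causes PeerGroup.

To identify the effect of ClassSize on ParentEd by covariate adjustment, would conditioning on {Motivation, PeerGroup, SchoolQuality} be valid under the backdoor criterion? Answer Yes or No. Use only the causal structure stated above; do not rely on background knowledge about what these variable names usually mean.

Yes

Backdoor paths from ClassSize to ParentEd (paths whose first edge points into ClassSize):
  P1: ClassSize <- PeerGroup -> Tutoring -> ParentEd
  P2: ClassSize <- SchoolQuality -> Tutoring -> ParentEd
Condition 1 (no descendant of ClassSize in the set): holds — descendants of ClassSize are {ParentEd, TestScore}; none are in {Motivation, PeerGroup, SchoolQuality}.
Condition 2 (every backdoor path blocked by {Motivation, PeerGroup, SchoolQuality}):
  P1: blocked at fork node PeerGroup ∈ conditioning set.
  P2: blocked at fork node SchoolQuality ∈ conditioning set.
{Motivation, PeerGroup, SchoolQuality} satisfies the backdoor criterion.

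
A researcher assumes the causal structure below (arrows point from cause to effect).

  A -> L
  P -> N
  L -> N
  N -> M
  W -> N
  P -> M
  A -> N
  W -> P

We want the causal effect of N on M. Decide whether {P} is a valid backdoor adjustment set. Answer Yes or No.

Backdoor paths from N to M (paths whose first edge points into N):
  P1: N <- W -> P -> M
  P2: N <- P -> M
Condition 1 (no descendant of N in the set): holds — descendants of N are {M}; none are in {P}.
Condition 2 (every backdoor path blocked by {P}):
  P1: blocked at chain node P ∈ conditioning set.
  P2: blocked at fork node P ∈ conditioning set.
{P} satisfies the backdoor criterion.

Yes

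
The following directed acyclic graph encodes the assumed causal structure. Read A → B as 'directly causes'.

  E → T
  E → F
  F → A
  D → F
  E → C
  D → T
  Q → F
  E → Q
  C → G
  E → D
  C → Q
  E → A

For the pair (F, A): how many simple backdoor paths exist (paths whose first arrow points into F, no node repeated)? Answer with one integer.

A backdoor path from F to A is any simple undirected path whose first edge points into F (i.e. leaves F via a parent).
Parents of F: {D, E, Q}.
Enumerating:
  P1: F <- E -> A
  P2: F <- D <- E -> A
  P3: F <- D -> T <- E -> A
  P4: F <- Q <- E -> A
  P5: F <- Q <- C <- E -> A
That exhausts the simple backdoor paths. Count: 5.

5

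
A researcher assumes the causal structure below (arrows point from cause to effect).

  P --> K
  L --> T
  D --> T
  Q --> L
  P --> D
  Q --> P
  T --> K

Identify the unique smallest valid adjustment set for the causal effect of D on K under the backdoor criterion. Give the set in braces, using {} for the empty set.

{P}

Variables eligible for adjustment (non-descendants of D, excluding D and K): {L, P, Q}.
Backdoor paths from D to K:
  P1: D <- P <- Q -> L -> T -> K
  P2: D <- P -> K
The empty set is not sufficient: P1 (D <- P <- Q -> L -> T -> K) has no collider blocking it and no conditioned non-collider, so it is open.
Try {P}:
  P1: blocked at chain node P ∈ conditioning set.
  P2: blocked at fork node P ∈ conditioning set.
{P} contains no descendant of D and blocks every backdoor path.
No other singleton works — e.g. {Q} leaves P2 open — so {P} is the unique smallest valid adjustment set.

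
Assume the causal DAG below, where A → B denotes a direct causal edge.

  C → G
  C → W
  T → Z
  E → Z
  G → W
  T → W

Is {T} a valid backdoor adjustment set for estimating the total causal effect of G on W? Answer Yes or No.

Backdoor paths from G to W (paths whose first edge points into G):
  P1: G <- C -> W
Condition 1 (no descendant of G in the set): holds — descendants of G are {W}; none are in {T}.
Condition 2 (every backdoor path blocked by {T}):
  P1: open — no interior node is in the conditioning set.
{T} does not satisfy the backdoor criterion.

No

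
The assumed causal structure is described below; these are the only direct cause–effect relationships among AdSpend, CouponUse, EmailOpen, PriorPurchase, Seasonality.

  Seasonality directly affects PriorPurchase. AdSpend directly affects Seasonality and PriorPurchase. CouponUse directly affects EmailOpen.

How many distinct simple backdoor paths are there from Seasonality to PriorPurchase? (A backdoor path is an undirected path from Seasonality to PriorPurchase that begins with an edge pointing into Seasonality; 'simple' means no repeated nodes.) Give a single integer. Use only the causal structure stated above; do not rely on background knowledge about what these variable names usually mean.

1

A backdoor path from Seasonality to PriorPurchase is any simple undirected path whose first edge points into Seasonality (i.e. leaves Seasonality via a parent).
Parents of Seasonality: {AdSpend}.
Enumerating:
  P1: Seasonality <- AdSpend -> PriorPurchase
That exhausts the simple backdoor paths. Count: 1.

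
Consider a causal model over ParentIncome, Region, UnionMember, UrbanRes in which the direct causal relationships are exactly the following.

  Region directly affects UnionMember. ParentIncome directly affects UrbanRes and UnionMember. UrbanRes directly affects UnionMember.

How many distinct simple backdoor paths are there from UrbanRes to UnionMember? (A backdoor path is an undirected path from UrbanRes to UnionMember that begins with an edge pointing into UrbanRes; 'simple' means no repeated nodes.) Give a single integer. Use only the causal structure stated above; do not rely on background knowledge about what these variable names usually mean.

1

A backdoor path from UrbanRes to UnionMember is any simple undirected path whose first edge points into UrbanRes (i.e. leaves UrbanRes via a parent).
Parents of UrbanRes: {ParentIncome}.
Enumerating:
  P1: UrbanRes <- ParentIncome -> UnionMember
That exhausts the simple backdoor paths. Count: 1.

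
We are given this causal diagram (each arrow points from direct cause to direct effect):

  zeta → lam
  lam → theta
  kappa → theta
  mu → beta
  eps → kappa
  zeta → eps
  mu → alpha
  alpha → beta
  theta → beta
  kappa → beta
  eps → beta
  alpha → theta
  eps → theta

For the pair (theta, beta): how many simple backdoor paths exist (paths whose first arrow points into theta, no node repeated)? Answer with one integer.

A backdoor path from theta to beta is any simple undirected path whose first edge points into theta (i.e. leaves theta via a parent).
Parents of theta: {alpha, eps, kappa, lam}.
Enumerating:
  P1: theta <- eps -> kappa -> beta
  P2: theta <- eps -> beta
  P3: theta <- lam <- zeta -> eps -> kappa -> beta
  P4: theta <- lam <- zeta -> eps -> beta
  P5: theta <- kappa <- eps -> beta
  P6: theta <- kappa -> beta
  P7: theta <- alpha <- mu -> beta
  P8: theta <- alpha -> beta
That exhausts the simple backdoor paths. Count: 8.

8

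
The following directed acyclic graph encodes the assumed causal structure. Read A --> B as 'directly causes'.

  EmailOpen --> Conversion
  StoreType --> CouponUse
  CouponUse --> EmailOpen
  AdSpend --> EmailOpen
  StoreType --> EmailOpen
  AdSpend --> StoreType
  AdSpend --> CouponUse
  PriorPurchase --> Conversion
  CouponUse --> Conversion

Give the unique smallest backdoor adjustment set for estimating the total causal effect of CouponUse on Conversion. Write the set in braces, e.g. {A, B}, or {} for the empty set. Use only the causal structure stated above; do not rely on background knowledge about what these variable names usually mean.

{AdSpend, StoreType}

Variables eligible for adjustment (non-descendants of CouponUse, excluding CouponUse and Conversion): {AdSpend, PriorPurchase, StoreType}.
Backdoor paths from CouponUse to Conversion:
  P1: CouponUse <- AdSpend -> StoreType -> EmailOpen -> Conversion
  P2: CouponUse <- AdSpend -> EmailOpen -> Conversion
  P3: CouponUse <- StoreType <- AdSpend -> EmailOpen -> Conversion
  P4: CouponUse <- StoreType -> EmailOpen -> Conversion
The empty set is not sufficient: P1 (CouponUse <- AdSpend -> StoreType -> EmailOpen -> Conversion) has no collider blocking it and no conditioned non-collider, so it is open.
Try {AdSpend, StoreType}:
  P1: blocked at fork node AdSpend ∈ conditioning set.
  P2: blocked at fork node AdSpend ∈ conditioning set.
  P3: blocked at chain node StoreType ∈ conditioning set.
  P4: blocked at fork node StoreType ∈ conditioning set.
{AdSpend, StoreType} contains no descendant of CouponUse and blocks every backdoor path.
Every element of {AdSpend, StoreType} is needed (dropping AdSpend leaves P2 open; dropping StoreType leaves P4 open), so no proper subset is valid.
Among all size-2 subsets of the eligible variables, only {AdSpend, StoreType} blocks every backdoor path, so it is the unique smallest valid adjustment set.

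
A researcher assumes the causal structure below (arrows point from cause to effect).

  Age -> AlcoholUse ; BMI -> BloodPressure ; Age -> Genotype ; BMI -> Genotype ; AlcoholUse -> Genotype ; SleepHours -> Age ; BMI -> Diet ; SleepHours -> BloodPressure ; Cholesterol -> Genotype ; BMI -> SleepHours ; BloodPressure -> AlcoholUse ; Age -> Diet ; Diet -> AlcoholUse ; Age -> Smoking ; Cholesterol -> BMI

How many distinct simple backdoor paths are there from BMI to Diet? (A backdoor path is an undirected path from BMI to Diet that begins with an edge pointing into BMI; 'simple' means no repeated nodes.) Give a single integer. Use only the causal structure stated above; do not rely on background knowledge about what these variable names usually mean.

6

A backdoor path from BMI to Diet is any simple undirected path whose first edge points into BMI (i.e. leaves BMI via a parent).
Parents of BMI: {Cholesterol}.
Enumerating:
  P1: BMI <- Cholesterol -> Genotype <- Age <- SleepHours -> BloodPressure -> AlcoholUse <- Diet
  P2: BMI <- Cholesterol -> Genotype <- Age -> Diet
  P3: BMI <- Cholesterol -> Genotype <- Age -> AlcoholUse <- Diet
  P4: BMI <- Cholesterol -> Genotype <- AlcoholUse <- Age -> Diet
  P5: BMI <- Cholesterol -> Genotype <- AlcoholUse <- BloodPressure <- SleepHours -> Age -> Diet
  P6: BMI <- Cholesterol -> Genotype <- AlcoholUse <- Diet
That exhausts the simple backdoor paths. Count: 6.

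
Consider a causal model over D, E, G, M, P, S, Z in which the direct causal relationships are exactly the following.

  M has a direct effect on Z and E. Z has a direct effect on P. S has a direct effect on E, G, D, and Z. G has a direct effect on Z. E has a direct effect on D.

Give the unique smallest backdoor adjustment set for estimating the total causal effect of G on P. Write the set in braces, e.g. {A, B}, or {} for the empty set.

Variables eligible for adjustment (non-descendants of G, excluding G and P): {D, E, M, S}.
Backdoor paths from G to P:
  P1: G <- S -> E <- M -> Z -> P
  P2: G <- S -> Z -> P
  P3: G <- S -> D <- E <- M -> Z -> P
The empty set is not sufficient: P2 (G <- S -> Z -> P) has no collider blocking it and no conditioned non-collider, so it is open.
Try {S}:
  P1: blocked at fork node S ∈ conditioning set.
  P2: blocked at fork node S ∈ conditioning set.
  P3: blocked at fork node S ∈ conditioning set.
{S} contains no descendant of G and blocks every backdoor path.
No other singleton works — e.g. {M} leaves P2 open — so {S} is the unique smallest valid adjustment set.

{S}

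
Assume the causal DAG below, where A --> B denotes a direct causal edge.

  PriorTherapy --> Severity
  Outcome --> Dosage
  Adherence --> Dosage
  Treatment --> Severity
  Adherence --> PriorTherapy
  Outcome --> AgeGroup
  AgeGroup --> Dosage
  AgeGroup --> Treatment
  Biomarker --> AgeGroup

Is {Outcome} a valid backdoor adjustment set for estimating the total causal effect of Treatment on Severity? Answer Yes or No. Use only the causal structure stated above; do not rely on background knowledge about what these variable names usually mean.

Yes

Backdoor paths from Treatment to Severity (paths whose first edge points into Treatment):
  P1: Treatment <- AgeGroup <- Outcome -> Dosage <- Adherence -> PriorTherapy -> Severity
  P2: Treatment <- AgeGroup -> Dosage <- Adherence -> PriorTherapy -> Severity
Condition 1 (no descendant of Treatment in the set): holds — descendants of Treatment are {Severity}; none are in {Outcome}.
Condition 2 (every backdoor path blocked by {Outcome}):
  P1: blocked at fork node Outcome ∈ conditioning set.
  P2: blocked at collider Dosage (neither it nor any descendant is in the conditioning set).
{Outcome} satisfies the backdoor criterion.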